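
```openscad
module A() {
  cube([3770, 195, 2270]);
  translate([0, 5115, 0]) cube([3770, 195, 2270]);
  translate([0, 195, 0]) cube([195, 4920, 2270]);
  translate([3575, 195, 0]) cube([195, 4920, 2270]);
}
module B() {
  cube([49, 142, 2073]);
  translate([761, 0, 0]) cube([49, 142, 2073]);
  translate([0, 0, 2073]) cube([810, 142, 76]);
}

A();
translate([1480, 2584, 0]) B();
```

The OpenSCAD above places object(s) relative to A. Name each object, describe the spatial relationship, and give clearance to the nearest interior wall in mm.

A is a house frame. B is a door frame. The door frame sits inside the house frame, centred. The clearance to the nearest interior wall is 1285 mm.

Clearances: x = 1285, y = 2389; minimum 1285 mm.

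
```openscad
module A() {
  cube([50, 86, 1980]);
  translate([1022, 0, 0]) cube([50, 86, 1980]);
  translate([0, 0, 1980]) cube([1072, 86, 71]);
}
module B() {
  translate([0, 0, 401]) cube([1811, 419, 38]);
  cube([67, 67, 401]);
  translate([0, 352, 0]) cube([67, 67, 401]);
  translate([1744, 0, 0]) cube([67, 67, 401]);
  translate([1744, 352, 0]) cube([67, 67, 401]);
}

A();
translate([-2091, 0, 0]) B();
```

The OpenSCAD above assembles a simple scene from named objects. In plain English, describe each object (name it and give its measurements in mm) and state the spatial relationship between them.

A is a door frame. The clear opening is 972 mm wide and 1980 mm high. Two 50 mm wide jambs, 86 mm deep, stand either side of the opening from the floor to the top of the opening. A 71 mm thick head sits across the top of both jambs, spanning the full outside width of the frame.

B is a long wooden bench with a 1811 mm (x) × 419 mm (y) seat, 38 mm thick, its top surface 439 mm above the floor. Four 67 mm square legs at the seat corners, flush with the edges, run from z = 0 to the seat underside.

The bench is on the floor beside the door frame on its −x side.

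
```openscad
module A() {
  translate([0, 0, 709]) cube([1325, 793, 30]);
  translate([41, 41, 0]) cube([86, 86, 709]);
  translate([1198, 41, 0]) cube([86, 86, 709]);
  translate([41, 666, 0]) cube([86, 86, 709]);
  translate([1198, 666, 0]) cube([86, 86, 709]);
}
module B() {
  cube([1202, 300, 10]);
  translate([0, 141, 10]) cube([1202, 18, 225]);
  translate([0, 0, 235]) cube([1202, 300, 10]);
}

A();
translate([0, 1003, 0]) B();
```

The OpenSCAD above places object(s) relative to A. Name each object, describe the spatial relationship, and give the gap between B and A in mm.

A is a table. B is an I-beam. The I-beam is on the floor beside the table on its +y side. The gap between the I-beam and the table is 210 mm.

The I-beam's nearest face is 210 mm from the table's +y face.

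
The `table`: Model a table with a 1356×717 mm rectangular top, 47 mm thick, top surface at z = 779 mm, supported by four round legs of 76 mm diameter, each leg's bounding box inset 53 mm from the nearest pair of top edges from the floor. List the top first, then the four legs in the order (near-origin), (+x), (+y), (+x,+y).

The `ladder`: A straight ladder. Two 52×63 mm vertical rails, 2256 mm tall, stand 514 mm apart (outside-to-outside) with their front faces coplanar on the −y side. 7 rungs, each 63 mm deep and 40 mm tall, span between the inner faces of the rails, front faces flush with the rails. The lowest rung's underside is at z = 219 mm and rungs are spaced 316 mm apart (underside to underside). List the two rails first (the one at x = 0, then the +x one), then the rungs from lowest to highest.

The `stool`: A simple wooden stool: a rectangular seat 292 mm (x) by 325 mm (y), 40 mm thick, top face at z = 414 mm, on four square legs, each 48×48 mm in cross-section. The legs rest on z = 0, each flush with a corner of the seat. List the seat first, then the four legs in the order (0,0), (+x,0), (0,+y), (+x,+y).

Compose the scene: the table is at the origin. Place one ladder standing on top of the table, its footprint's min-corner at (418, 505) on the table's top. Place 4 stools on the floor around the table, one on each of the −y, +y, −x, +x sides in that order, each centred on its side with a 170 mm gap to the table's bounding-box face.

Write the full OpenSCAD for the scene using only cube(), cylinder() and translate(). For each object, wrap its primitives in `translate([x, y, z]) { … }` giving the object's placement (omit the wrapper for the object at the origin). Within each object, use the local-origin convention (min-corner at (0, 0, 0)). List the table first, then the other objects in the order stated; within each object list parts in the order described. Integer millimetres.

translate([0, 0, 732]) cube([1356, 717, 47]);
translate([91, 91, 0]) cylinder(h = 732, r = 38);
translate([1265, 91, 0]) cylinder(h = 732, r = 38);
translate([91, 626, 0]) cylinder(h = 732, r = 38);
translate([1265, 626, 0]) cylinder(h = 732, r = 38);
translate([418, 505, 779]) {
  cube([52, 63, 2256]);
  translate([462, 0, 0]) cube([52, 63, 2256]);
  translate([52, 0, 219]) cube([410, 63, 40]);
  translate([52, 0, 535]) cube([410, 63, 40]);
  translate([52, 0, 851]) cube([410, 63, 40]);
  translate([52, 0, 1167]) cube([410, 63, 40]);
  translate([52, 0, 1483]) cube([410, 63, 40]);
  translate([52, 0, 1799]) cube([410, 63, 40]);
  translate([52, 0, 2115]) cube([410, 63, 40]);
}
translate([532, -495, 0]) {
  translate([0, 0, 374]) cube([292, 325, 40]);
  cube([48, 48, 374]);
  translate([244, 0, 0]) cube([48, 48, 374]);
  translate([0, 277, 0]) cube([48, 48, 374]);
  translate([244, 277, 0]) cube([48, 48, 374]);
}
translate([532, 887, 0]) {
  translate([0, 0, 374]) cube([292, 325, 40]);
  cube([48, 48, 374]);
  translate([244, 0, 0]) cube([48, 48, 374]);
  translate([0, 277, 0]) cube([48, 48, 374]);
  translate([244, 277, 0]) cube([48, 48, 374]);
}
translate([-462, 196, 0]) {
  translate([0, 0, 374]) cube([292, 325, 40]);
  cube([48, 48, 374]);
  translate([244, 0, 0]) cube([48, 48, 374]);
  translate([0, 277, 0]) cube([48, 48, 374]);
  translate([244, 277, 0]) cube([48, 48, 374]);
}
translate([1526, 196, 0]) {
  translate([0, 0, 374]) cube([292, 325, 40]);
  cube([48, 48, 374]);
  translate([244, 0, 0]) cube([48, 48, 374]);
  translate([0, 277, 0]) cube([48, 48, 374]);
  translate([244, 277, 0]) cube([48, 48, 374]);
}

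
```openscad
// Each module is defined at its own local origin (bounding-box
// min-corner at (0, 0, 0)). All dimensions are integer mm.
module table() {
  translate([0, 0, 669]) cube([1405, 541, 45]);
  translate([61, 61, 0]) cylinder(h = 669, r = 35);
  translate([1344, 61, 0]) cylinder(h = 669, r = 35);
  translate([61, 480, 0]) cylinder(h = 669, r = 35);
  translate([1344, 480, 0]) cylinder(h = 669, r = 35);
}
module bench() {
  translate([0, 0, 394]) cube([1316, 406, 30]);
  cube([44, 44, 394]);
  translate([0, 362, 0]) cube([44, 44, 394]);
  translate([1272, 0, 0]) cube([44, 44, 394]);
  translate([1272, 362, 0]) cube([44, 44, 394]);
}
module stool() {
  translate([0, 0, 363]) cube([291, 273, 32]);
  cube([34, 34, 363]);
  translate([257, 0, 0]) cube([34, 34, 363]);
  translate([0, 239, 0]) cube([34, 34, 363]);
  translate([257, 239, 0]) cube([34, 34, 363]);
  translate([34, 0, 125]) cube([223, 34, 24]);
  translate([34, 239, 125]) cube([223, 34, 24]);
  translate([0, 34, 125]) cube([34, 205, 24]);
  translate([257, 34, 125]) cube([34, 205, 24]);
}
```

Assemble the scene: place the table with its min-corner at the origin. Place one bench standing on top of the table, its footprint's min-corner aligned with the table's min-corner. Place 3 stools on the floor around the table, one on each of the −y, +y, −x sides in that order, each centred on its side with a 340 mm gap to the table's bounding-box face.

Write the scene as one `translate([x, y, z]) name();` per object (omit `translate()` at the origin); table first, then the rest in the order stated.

table();
translate([0, 0, 714]) bench();
translate([557, -613, 0]) stool();
translate([557, 881, 0]) stool();
translate([-631, 134, 0]) stool();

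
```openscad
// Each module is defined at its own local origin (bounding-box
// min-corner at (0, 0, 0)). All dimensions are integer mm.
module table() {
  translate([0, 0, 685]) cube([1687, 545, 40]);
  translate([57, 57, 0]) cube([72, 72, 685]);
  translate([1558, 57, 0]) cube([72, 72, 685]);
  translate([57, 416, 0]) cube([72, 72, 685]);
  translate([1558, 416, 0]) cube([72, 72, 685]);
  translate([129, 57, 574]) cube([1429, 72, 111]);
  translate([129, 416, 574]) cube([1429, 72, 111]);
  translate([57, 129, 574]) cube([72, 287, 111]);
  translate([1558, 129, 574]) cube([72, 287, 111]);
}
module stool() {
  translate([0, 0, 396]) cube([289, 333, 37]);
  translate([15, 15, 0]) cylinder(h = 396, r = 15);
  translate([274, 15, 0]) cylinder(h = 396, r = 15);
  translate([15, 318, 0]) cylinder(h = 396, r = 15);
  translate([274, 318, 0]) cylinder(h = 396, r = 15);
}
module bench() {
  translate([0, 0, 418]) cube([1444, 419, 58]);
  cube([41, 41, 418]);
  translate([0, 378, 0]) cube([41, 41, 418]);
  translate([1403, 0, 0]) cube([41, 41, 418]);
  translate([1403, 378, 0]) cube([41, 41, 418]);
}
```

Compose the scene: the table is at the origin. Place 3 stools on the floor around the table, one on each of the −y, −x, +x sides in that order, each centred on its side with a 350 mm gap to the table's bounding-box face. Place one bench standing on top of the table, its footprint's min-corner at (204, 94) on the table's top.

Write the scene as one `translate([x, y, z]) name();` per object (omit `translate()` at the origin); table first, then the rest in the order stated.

table();
translate([699, -683, 0]) stool();
translate([-639, 106, 0]) stool();
translate([2037, 106, 0]) stool();
translate([204, 94, 725]) bench();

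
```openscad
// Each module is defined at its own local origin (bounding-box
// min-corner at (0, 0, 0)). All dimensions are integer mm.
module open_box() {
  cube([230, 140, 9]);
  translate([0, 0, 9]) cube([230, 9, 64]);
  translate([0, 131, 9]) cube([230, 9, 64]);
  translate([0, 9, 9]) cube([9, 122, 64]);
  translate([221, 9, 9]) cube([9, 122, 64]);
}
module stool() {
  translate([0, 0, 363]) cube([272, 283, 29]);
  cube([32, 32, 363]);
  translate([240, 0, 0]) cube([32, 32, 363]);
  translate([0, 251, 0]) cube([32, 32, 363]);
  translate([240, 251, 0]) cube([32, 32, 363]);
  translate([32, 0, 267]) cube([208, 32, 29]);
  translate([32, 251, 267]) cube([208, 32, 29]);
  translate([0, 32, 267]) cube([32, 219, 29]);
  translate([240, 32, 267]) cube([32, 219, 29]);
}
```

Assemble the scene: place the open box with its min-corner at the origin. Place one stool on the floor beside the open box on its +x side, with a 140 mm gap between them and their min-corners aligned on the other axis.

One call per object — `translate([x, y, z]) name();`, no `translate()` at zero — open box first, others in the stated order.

open_box();
translate([370, 0, 0]) stool();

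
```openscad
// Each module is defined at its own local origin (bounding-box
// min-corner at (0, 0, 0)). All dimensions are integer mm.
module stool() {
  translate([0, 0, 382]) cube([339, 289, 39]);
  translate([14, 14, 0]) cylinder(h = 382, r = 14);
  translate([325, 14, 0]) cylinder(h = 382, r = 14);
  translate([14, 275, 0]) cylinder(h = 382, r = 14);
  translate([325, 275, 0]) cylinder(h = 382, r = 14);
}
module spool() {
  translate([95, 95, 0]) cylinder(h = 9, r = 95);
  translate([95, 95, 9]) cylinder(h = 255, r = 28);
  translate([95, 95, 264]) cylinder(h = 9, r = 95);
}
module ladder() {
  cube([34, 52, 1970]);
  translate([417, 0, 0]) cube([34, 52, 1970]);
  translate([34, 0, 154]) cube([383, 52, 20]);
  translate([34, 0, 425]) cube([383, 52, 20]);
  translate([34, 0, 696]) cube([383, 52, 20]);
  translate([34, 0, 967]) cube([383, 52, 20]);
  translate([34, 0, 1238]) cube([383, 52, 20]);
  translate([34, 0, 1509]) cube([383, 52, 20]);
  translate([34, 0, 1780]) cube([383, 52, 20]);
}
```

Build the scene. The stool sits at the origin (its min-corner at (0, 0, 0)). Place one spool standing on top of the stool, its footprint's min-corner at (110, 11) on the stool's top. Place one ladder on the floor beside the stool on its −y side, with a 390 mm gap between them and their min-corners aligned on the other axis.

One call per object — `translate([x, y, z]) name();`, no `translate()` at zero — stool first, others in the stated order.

stool();
translate([110, 11, 421]) spool();
translate([0, -442, 0]) ladder();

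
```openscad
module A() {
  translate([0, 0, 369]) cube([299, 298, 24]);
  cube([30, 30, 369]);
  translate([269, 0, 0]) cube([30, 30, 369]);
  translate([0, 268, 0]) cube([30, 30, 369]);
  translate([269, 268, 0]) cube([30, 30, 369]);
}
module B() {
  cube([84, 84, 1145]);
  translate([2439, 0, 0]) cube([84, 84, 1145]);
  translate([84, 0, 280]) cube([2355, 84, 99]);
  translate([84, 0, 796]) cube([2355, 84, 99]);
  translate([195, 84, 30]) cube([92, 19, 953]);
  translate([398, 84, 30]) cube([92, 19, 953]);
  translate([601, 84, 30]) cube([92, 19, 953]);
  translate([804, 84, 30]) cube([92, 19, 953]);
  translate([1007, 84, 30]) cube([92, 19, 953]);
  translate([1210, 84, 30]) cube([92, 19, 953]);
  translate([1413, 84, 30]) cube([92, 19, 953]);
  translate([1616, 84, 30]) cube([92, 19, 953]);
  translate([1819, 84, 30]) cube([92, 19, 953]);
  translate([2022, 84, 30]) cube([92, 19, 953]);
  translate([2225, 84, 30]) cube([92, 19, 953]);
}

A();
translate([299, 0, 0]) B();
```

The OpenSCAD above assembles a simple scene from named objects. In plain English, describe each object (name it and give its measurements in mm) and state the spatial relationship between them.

A is a four-legged stool. The seat is 299×298 mm, 24 mm thick, top at z = 393 mm. It stands on four square legs, each 30×30 mm in cross-section, from z = 0 to the seat underside, each flush with a corner of the seat.

B is a fence section. Two 84×84 mm posts, 1145 mm tall, stand on the floor with a clear span of 2355 mm between their inner faces. Two horizontal rails of 84×99 mm section span the gap between the posts with their undersides at z = 280 mm and z = 796 mm, flush with the posts' −y face. 11 pickets, each 92 mm wide, 19 mm thick and 953 mm tall, are fixed to the +y face of the rails with their bottoms at z = 30 mm, evenly spaced across the span with equal gaps (rounded down to the nearest mm) at the −x end and between each pair — any rounding remainder accumulates at the +x end.

The fence section is against the stool's +x side, with their −y faces flush.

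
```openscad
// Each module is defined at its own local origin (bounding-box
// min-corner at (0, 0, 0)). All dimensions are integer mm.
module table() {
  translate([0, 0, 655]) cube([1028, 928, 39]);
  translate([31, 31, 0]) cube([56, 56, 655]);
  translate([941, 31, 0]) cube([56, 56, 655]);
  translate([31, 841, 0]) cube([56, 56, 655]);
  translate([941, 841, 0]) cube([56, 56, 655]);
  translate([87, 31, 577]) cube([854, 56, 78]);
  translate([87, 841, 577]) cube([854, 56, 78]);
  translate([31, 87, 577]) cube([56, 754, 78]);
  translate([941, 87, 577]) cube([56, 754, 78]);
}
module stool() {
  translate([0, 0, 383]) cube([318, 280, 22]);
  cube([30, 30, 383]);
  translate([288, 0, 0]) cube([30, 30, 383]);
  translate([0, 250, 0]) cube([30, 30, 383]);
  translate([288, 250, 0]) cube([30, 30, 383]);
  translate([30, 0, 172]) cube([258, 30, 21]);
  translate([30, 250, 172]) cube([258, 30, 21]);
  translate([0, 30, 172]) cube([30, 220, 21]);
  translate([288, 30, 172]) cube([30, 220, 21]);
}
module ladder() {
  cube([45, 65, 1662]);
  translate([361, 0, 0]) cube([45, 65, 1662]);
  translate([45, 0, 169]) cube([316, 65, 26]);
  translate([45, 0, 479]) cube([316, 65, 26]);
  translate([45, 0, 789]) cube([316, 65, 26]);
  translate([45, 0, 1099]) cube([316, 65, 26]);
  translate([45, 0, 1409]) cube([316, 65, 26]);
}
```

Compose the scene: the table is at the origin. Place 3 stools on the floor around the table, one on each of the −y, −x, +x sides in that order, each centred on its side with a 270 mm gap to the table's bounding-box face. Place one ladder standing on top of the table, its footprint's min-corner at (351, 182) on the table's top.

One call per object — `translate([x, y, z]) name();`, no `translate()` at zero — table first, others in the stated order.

table();
translate([355, -550, 0]) stool();
translate([-588, 324, 0]) stool();
translate([1298, 324, 0]) stool();
translate([351, 182, 694]) ladder();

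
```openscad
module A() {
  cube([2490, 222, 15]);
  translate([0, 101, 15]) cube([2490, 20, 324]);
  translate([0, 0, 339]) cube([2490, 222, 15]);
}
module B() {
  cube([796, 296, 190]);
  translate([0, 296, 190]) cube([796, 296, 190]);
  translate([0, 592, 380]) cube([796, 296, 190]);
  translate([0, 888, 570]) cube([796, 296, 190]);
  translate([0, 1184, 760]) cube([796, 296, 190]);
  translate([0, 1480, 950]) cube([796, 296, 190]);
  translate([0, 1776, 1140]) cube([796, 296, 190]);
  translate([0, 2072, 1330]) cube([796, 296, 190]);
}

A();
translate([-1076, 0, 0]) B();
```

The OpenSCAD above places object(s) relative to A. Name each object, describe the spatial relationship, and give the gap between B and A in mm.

The staircase's nearest face is 280 mm from the I-beam's −x face.

A is an I-beam. B is a staircase. The staircase is on the floor beside the I-beam on its −x side. The gap between the staircase and the I-beam is 280 mm.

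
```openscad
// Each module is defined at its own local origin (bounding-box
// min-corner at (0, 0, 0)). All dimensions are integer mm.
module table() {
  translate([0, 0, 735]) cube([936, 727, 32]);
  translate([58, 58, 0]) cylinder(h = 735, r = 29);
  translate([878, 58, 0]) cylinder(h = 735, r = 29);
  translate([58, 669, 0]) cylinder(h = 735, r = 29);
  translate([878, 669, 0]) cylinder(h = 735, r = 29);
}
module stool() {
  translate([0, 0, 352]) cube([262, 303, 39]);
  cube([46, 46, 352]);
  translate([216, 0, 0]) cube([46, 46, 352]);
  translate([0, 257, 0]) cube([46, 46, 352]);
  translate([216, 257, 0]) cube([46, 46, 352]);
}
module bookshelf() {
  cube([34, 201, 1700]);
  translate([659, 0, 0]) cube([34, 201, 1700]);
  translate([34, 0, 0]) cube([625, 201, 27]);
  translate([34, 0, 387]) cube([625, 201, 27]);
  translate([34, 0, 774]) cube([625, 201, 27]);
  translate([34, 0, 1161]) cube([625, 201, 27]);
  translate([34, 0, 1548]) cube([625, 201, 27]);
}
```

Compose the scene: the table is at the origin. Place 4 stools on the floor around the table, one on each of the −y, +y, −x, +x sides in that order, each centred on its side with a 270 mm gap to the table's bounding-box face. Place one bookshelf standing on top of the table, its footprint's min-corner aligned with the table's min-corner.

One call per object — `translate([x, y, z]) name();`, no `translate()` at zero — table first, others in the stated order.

table();
translate([337, -573, 0]) stool();
translate([337, 997, 0]) stool();
translate([-532, 212, 0]) stool();
translate([1206, 212, 0]) stool();
translate([0, 0, 767]) bookshelf();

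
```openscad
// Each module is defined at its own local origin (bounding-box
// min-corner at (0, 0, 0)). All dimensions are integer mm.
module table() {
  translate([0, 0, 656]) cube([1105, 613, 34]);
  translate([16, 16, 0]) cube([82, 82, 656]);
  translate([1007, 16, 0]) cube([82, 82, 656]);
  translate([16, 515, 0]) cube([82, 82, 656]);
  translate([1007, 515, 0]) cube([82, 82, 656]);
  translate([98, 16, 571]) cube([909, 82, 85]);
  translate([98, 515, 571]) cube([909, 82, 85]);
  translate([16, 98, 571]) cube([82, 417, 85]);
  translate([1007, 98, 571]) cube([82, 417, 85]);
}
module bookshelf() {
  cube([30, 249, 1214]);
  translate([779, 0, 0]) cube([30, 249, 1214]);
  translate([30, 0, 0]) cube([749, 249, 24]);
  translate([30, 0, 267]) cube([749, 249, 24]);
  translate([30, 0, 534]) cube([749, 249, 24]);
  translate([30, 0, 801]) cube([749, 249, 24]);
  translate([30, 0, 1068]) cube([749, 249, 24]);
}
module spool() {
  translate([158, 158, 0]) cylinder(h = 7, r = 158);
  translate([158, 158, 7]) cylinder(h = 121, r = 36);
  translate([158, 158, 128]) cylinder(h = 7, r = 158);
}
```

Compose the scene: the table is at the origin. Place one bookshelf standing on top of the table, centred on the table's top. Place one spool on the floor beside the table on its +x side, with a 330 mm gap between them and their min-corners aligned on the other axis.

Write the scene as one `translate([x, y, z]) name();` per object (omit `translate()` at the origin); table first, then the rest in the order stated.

table();
translate([148, 182, 690]) bookshelf();
translate([1435, 0, 0]) spool();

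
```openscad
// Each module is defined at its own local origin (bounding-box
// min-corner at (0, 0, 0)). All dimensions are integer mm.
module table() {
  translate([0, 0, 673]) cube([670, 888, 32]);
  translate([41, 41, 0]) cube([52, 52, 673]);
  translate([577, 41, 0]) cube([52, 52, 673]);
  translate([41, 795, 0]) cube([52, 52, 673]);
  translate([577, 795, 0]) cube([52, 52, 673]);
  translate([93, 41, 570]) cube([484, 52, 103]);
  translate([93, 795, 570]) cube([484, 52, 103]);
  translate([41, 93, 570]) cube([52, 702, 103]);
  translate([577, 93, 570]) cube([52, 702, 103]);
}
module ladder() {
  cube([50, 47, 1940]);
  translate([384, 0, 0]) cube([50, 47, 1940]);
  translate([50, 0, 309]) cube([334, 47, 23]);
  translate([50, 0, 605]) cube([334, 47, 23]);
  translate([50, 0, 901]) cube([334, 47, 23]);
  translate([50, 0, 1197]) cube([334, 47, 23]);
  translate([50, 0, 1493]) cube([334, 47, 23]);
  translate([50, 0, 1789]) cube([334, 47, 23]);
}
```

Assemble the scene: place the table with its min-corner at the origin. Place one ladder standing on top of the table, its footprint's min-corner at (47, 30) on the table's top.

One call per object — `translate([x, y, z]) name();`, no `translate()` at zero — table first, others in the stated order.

table();
translate([47, 30, 705]) ladder();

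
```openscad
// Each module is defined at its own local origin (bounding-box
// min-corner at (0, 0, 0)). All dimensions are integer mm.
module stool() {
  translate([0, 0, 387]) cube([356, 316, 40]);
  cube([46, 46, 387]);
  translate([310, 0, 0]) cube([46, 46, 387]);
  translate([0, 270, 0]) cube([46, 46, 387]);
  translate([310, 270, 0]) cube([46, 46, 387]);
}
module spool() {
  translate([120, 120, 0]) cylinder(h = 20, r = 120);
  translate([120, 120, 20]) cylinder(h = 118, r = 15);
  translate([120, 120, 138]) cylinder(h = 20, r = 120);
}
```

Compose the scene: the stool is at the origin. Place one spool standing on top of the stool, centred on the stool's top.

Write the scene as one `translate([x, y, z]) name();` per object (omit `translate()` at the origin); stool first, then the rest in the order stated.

stool();
translate([58, 38, 427]) spool();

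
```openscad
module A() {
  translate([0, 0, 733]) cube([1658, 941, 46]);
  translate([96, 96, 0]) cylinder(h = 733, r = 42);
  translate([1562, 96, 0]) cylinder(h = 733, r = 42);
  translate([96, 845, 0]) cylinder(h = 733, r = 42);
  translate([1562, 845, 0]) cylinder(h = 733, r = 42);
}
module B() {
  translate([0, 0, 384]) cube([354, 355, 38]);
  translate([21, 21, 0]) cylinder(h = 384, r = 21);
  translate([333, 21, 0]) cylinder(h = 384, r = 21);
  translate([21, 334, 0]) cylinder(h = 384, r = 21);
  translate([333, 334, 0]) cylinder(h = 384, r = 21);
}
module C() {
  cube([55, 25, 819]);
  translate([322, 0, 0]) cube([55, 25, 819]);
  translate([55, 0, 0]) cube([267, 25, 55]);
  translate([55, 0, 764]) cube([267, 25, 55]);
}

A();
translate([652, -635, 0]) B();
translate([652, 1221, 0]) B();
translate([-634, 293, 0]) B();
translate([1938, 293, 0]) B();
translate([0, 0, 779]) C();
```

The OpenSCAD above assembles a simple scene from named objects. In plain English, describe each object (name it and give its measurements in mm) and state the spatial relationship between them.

A is a table with a 1658×941 mm rectangular top, 46 mm thick, top surface at z = 779 mm, supported by four round legs of 84 mm diameter, each leg's bounding box inset 54 mm from the nearest pair of top edges, running from the floor.

B is a four-legged stool. The seat is 354×355 mm, 38 mm thick, top at z = 422 mm. It stands on four round legs, each 42 mm in diameter, from z = 0 to the seat underside, each leg's axis is inset half a diameter from the nearest pair of seat edges (so the leg's bounding box is flush with the corner).

C is a picture frame with a 267×709 mm rectangular opening (x by z) and a uniform 55 mm border on every side. Frame depth is 25 mm along y. It is built from two vertical stiles running the full outside height and two horizontal rails spanning the gap between the stiles.

Four stools sit around the table at the −y, +y, −x, +x sides. The picture frame is on top of the table.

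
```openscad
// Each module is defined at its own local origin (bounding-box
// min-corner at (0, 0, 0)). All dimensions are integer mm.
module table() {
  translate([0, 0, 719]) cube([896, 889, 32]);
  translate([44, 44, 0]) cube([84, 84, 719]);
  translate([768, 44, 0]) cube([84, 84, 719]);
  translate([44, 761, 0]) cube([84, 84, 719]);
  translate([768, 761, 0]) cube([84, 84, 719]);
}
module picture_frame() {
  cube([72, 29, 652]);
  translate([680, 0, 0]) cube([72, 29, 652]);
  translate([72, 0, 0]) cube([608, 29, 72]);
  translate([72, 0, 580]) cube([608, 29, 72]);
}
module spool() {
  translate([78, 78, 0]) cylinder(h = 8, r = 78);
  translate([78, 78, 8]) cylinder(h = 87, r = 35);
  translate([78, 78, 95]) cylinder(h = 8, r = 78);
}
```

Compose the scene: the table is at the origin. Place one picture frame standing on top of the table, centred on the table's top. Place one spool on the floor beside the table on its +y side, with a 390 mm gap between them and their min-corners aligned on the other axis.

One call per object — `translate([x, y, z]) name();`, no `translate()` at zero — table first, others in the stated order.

table();
translate([72, 430, 751]) picture_frame();
translate([0, 1279, 0]) spool();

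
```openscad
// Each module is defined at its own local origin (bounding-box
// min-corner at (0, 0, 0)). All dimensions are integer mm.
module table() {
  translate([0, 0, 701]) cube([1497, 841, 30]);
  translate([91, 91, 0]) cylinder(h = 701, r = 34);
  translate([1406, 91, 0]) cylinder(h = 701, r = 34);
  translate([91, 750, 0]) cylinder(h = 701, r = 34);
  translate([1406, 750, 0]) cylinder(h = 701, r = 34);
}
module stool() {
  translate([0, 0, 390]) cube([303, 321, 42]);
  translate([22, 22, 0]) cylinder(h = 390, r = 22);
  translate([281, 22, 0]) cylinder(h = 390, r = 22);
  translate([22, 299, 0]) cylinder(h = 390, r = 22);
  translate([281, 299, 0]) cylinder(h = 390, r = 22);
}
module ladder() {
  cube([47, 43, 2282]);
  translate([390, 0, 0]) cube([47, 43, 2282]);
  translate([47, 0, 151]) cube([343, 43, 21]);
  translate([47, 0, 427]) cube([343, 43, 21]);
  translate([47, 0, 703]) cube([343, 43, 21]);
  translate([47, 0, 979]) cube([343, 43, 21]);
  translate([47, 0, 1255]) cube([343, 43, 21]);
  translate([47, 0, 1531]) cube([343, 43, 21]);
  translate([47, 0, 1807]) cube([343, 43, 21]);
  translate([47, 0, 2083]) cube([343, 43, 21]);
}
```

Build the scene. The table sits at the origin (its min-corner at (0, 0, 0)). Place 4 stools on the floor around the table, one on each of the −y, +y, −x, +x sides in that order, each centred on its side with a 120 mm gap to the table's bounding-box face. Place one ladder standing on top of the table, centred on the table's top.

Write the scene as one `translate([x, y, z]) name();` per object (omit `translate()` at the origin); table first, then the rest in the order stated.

table();
translate([597, -441, 0]) stool();
translate([597, 961, 0]) stool();
translate([-423, 260, 0]) stool();
translate([1617, 260, 0]) stool();
translate([530, 399, 731]) ladder();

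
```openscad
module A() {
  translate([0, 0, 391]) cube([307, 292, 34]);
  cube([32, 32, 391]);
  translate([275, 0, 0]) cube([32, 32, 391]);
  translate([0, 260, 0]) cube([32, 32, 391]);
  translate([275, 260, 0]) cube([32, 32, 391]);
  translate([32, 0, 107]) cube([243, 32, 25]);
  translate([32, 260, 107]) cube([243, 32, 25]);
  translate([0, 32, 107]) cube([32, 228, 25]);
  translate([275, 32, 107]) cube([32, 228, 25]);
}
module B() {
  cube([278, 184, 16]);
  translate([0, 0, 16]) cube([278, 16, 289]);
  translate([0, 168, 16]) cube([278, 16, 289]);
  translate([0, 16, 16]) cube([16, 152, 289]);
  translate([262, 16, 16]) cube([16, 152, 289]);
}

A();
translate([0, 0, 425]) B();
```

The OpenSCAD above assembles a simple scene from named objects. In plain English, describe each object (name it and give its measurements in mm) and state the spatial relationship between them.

A is a simple wooden stool: a rectangular seat 307 mm (x) by 292 mm (y), 34 mm thick, top face at z = 425 mm, on four square legs, each 32×32 mm in cross-section. The legs rest on z = 0, each flush with a corner of the seat. Four stretchers, 32 mm wide and 25 mm tall, connect adjacent legs with their undersides at z = 107 mm, each running between the inner faces of the legs it joins and aligned with the legs' outer faces on the other axis.

B is an open storage box with external size 278×184×305 mm and wall thickness 16 mm (the base is also 16 mm thick). The base covers the whole footprint; the four walls stand on the base, with the y-facing walls full-width and the x-facing walls fitting between their inner faces.

The open box is on top of the stool.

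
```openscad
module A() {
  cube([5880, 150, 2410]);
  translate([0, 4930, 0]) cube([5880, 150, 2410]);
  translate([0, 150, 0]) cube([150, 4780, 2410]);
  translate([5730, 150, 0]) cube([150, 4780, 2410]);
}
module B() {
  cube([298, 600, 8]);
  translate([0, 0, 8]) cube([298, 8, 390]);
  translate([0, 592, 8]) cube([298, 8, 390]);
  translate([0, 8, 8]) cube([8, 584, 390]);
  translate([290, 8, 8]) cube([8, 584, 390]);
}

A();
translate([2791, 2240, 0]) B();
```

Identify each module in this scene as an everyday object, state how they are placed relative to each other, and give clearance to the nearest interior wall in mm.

Clearances: x = 2641, y = 2090; minimum 2090 mm.

A is a house frame. B is an open box. The open box sits inside the house frame, centred. The clearance to the nearest interior wall is 2090 mm.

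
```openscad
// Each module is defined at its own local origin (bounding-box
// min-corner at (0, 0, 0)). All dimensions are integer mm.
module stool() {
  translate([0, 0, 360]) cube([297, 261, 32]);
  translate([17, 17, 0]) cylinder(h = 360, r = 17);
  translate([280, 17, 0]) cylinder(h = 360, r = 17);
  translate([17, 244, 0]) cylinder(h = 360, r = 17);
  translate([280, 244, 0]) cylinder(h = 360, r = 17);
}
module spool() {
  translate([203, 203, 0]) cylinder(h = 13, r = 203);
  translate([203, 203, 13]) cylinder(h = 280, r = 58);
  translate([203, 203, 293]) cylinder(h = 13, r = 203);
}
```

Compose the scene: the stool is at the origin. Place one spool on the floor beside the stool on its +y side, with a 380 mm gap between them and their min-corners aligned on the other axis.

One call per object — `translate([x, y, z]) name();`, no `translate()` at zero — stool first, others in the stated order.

stool();
translate([0, 641, 0]) spool();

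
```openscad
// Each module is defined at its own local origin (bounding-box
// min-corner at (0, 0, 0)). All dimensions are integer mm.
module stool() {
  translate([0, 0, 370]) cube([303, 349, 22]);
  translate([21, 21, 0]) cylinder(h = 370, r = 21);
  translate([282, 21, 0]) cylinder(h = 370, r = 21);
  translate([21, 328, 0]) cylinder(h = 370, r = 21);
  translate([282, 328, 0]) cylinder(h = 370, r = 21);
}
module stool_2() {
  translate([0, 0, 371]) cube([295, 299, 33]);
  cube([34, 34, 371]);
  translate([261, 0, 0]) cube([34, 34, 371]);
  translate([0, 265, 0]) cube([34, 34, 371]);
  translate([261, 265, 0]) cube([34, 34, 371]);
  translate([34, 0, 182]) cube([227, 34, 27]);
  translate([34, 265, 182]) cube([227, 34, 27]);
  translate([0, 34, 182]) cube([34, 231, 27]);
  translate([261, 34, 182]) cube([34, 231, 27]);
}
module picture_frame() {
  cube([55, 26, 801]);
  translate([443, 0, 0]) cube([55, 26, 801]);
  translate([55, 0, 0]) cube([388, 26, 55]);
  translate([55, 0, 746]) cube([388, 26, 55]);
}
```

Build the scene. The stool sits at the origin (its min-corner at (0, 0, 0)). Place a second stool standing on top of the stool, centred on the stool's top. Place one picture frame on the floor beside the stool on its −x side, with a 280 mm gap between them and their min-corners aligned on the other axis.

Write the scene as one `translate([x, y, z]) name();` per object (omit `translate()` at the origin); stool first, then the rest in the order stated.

stool();
translate([4, 25, 392]) stool_2();
translate([-778, 0, 0]) picture_frame();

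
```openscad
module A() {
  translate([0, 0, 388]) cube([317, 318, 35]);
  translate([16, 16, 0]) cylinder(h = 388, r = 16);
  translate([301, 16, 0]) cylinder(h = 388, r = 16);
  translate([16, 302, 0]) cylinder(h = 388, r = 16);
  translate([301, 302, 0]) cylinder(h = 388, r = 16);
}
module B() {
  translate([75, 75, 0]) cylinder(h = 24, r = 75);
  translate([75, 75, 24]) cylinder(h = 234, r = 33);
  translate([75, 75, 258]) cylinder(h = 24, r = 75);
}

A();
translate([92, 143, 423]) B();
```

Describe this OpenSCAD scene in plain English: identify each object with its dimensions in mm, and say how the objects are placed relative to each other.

A is a four-legged stool. The seat is 317×318 mm, 35 mm thick, top at z = 423 mm. It stands on four round legs, each 32 mm in diameter, from z = 0 to the seat underside, each leg's axis is inset half a diameter from the nearest pair of seat edges (so the leg's bounding box is flush with the corner).

B is a spool: two coaxial disc flanges of radius 75 mm and thickness 24 mm, joined by a core cylinder of radius 33 mm and height 234 mm. The lower flange rests on z = 0 and the three cylinders share a vertical axis.

The spool is on top of the stool.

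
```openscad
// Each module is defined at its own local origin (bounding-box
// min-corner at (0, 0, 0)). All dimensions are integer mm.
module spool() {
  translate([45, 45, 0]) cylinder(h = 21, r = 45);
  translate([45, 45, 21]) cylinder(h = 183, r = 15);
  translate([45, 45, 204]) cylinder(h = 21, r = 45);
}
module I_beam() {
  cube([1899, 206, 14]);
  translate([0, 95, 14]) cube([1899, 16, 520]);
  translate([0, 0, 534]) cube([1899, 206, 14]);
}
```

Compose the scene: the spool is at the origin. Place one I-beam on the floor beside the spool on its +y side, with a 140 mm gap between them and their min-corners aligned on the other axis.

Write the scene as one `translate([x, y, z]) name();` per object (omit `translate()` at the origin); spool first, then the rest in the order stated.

spool();
translate([0, 230, 0]) I_beam();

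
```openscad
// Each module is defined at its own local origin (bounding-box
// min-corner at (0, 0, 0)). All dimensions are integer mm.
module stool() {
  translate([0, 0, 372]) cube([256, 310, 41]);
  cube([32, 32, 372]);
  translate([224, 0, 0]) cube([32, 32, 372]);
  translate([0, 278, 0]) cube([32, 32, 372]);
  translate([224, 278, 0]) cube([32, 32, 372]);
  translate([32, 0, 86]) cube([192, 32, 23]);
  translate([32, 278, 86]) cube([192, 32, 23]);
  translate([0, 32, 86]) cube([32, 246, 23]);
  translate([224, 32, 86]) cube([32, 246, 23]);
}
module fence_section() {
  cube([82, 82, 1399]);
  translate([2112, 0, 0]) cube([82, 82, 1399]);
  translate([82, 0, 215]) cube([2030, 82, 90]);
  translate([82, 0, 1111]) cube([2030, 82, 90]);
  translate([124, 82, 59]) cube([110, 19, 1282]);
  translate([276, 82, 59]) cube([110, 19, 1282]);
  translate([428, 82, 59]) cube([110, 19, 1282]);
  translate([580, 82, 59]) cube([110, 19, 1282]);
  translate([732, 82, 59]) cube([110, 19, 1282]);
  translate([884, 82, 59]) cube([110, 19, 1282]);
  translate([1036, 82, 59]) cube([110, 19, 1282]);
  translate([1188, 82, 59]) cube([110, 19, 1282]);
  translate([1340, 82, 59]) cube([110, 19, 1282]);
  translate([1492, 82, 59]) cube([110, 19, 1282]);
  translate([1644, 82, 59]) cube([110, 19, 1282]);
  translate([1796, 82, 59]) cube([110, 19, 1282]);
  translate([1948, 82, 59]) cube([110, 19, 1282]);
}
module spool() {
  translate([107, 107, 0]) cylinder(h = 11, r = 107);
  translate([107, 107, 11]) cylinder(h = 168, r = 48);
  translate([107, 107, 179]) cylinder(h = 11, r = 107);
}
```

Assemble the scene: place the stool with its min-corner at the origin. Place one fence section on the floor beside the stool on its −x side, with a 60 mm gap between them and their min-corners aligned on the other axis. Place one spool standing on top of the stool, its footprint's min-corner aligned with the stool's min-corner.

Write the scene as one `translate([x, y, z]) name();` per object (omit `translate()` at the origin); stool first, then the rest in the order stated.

stool();
translate([-2254, 0, 0]) fence_section();
translate([0, 0, 413]) spool();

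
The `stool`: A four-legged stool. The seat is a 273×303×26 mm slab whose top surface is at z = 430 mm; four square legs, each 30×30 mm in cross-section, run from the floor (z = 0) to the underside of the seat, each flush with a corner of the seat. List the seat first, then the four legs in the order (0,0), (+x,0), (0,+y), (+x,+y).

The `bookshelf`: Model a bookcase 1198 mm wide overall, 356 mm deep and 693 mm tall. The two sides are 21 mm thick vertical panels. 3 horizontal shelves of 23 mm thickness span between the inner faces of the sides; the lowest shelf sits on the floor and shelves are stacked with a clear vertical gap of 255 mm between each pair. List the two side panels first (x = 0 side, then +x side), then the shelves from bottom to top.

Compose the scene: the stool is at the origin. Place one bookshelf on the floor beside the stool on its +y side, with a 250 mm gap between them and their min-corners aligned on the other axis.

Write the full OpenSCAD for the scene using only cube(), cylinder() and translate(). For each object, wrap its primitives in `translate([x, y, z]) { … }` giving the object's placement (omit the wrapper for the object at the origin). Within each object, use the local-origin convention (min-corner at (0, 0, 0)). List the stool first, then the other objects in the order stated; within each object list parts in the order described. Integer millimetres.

translate([0, 0, 404]) cube([273, 303, 26]);
cube([30, 30, 404]);
translate([243, 0, 0]) cube([30, 30, 404]);
translate([0, 273, 0]) cube([30, 30, 404]);
translate([243, 273, 0]) cube([30, 30, 404]);
translate([0, 553, 0]) {
  cube([21, 356, 693]);
  translate([1177, 0, 0]) cube([21, 356, 693]);
  translate([21, 0, 0]) cube([1156, 356, 23]);
  translate([21, 0, 278]) cube([1156, 356, 23]);
  translate([21, 0, 556]) cube([1156, 356, 23]);
}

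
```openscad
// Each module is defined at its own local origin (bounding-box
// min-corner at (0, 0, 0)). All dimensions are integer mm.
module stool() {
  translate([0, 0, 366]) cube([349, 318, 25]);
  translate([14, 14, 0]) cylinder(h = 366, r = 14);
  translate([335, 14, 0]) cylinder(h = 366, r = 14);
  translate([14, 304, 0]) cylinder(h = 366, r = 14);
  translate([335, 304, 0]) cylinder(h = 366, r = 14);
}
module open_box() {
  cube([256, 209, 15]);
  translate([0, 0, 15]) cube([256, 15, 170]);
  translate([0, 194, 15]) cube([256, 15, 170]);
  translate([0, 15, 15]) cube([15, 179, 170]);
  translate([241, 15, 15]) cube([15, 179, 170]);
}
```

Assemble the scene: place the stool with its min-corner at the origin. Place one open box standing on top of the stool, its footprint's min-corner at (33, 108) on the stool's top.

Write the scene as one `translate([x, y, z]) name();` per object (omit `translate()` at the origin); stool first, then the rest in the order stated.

stool();
translate([33, 108, 391]) open_box();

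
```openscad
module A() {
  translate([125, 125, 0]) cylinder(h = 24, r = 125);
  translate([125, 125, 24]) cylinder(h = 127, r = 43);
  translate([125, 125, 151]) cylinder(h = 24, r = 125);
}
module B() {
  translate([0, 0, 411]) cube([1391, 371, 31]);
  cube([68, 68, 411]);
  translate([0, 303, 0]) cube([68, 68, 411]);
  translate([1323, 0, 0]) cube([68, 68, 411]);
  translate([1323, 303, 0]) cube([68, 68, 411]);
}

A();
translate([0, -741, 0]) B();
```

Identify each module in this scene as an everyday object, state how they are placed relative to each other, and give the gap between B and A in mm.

A is a spool. B is a bench. The bench is on the floor beside the spool on its −y side. The gap between the bench and the spool is 370 mm.

The bench's nearest face is 370 mm from the spool's −y face.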